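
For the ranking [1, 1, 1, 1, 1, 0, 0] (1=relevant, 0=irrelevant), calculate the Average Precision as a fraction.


Computing P@k for each relevant position:
Position 1: relevant, P@1 = 1/1 = 1
Position 2: relevant, P@2 = 2/2 = 1
Position 3: relevant, P@3 = 3/3 = 1
Position 4: relevant, P@4 = 4/4 = 1
Position 5: relevant, P@5 = 5/5 = 1
Position 6: not relevant
Position 7: not relevant
Sum of P@k = 1 + 1 + 1 + 1 + 1 = 5
AP = 5 / 5 = 1

1


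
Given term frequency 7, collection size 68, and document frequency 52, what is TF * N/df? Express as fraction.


TF * (N/df)
= 7 * (68/52)
= 7 * 17/13
= 119/13

119/13


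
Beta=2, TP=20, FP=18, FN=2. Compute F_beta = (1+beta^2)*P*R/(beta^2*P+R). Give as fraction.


P = TP/(TP+FP) = 20/38 = 10/19
R = TP/(TP+FN) = 20/22 = 10/11
beta^2 = 2^2 = 4
(1 + beta^2) = 5
Numerator = (1+beta^2)*P*R = 500/209
Denominator = beta^2*P + R = 40/19 + 10/11 = 630/209
F_beta = 50/63

50/63


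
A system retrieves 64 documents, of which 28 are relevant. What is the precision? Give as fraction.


Precision = relevant_retrieved / total_retrieved
= 28 / 64
= 28 / (28 + 36)
= 7/16

7/16


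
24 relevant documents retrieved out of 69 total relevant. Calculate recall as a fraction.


Recall = retrieved_relevant / total_relevant
= 24 / 69
= 24 / (24 + 45)
= 8/23

8/23


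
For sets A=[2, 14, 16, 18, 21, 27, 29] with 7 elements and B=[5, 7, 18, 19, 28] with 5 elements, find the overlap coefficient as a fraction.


A intersect B = [18]
|A intersect B| = 1
min(|A|, |B|) = min(7, 5) = 5
Overlap = 1 / 5 = 1/5

1/5


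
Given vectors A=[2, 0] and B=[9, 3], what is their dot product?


Dot product = sum of element-wise products
A[0]*B[0] = 2*9 = 18
A[1]*B[1] = 0*3 = 0
Sum = 18 + 0 = 18

18


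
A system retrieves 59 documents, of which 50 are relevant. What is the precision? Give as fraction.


Precision = relevant_retrieved / total_retrieved
= 50 / 59
= 50 / (50 + 9)
= 50/59

50/59


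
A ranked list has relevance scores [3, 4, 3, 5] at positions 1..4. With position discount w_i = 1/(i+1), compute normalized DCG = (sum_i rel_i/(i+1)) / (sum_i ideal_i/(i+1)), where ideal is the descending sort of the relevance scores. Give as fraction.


Position discount weights w_i = 1/(i+1) for i=1..4:
Weights = [1/2, 1/3, 1/4, 1/5]
Actual relevance: [3, 4, 3, 5]
DCG = 3/2 + 4/3 + 3/4 + 5/5 = 55/12
Ideal relevance (sorted desc): [5, 4, 3, 3]
Ideal DCG = 5/2 + 4/3 + 3/4 + 3/5 = 311/60
nDCG = DCG / ideal_DCG = 55/12 / 311/60 = 275/311

275/311


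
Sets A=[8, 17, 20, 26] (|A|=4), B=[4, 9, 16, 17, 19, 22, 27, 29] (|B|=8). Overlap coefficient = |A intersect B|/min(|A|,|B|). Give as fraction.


A intersect B = [17]
|A intersect B| = 1
min(|A|, |B|) = min(4, 8) = 4
Overlap = 1 / 4 = 1/4

1/4


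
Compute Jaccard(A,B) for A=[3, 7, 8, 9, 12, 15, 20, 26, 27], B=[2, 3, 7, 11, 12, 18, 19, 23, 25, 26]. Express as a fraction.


A intersect B = [3, 7, 12, 26]
|A intersect B| = 4
A union B = [2, 3, 7, 8, 9, 11, 12, 15, 18, 19, 20, 23, 25, 26, 27]
|A union B| = 15
Jaccard = 4/15 = 4/15

4/15


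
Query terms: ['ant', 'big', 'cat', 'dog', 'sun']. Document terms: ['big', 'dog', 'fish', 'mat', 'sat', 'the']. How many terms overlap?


Query terms: ['ant', 'big', 'cat', 'dog', 'sun']
Document terms: ['big', 'dog', 'fish', 'mat', 'sat', 'the']
Common terms: ['big', 'dog']
Overlap count = 2

2


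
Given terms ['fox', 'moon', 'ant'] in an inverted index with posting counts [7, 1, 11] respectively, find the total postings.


Summing posting list sizes:
'fox': 7 postings
'moon': 1 postings
'ant': 11 postings
Total = 7 + 1 + 11 = 19

19


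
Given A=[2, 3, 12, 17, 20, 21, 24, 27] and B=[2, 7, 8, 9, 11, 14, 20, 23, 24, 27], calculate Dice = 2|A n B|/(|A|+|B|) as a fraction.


A intersect B = [2, 20, 24, 27]
|A intersect B| = 4
|A| = 8, |B| = 10
Dice = 2*4 / (8+10)
= 8 / 18 = 4/9

4/9


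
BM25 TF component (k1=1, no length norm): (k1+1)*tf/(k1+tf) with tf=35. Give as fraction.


BM25 TF component = (k1+1)*tf / (k1+tf)
k1 = 1, tf = 35
Numerator = (1+1)*35 = 70
Denominator = 1 + 35 = 36
= 70/36 = 35/18

35/18


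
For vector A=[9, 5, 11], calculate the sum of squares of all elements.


|A|^2 = sum of squared components
A[0]^2 = 9^2 = 81
A[1]^2 = 5^2 = 25
A[2]^2 = 11^2 = 121
Sum = 81 + 25 + 121 = 227

227


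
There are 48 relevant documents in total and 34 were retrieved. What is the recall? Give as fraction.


Recall = retrieved_relevant / total_relevant
= 34 / 48
= 34 / (34 + 14)
= 17/24

17/24


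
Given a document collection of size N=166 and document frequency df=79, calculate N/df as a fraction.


IDF ratio = N / df
= 166 / 79
= 166/79

166/79


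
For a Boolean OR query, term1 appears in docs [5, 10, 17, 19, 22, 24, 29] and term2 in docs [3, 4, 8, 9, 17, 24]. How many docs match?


Boolean OR: find union of posting lists
term1 docs: [5, 10, 17, 19, 22, 24, 29]
term2 docs: [3, 4, 8, 9, 17, 24]
Union: [3, 4, 5, 8, 9, 10, 17, 19, 22, 24, 29]
|union| = 11

11


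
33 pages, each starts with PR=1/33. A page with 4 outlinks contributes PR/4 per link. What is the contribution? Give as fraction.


Initial PR = 1/33 = 1/33
Outlinks = 4
Contribution per link = PR / outlinks
= 1/33 / 4
= 1/132

1/132


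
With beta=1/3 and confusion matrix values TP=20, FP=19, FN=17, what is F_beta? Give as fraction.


P = TP/(TP+FP) = 20/39 = 20/39
R = TP/(TP+FN) = 20/37 = 20/37
beta^2 = 1/3^2 = 1/9
(1 + beta^2) = 10/9
Numerator = (1+beta^2)*P*R = 4000/12987
Denominator = beta^2*P + R = 20/351 + 20/37 = 7760/12987
F_beta = 50/97

50/97


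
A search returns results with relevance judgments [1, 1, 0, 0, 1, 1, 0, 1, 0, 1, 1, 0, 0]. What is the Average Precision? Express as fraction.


Computing P@k for each relevant position:
Position 1: relevant, P@1 = 1/1 = 1
Position 2: relevant, P@2 = 2/2 = 1
Position 3: not relevant
Position 4: not relevant
Position 5: relevant, P@5 = 3/5 = 3/5
Position 6: relevant, P@6 = 4/6 = 2/3
Position 7: not relevant
Position 8: relevant, P@8 = 5/8 = 5/8
Position 9: not relevant
Position 10: relevant, P@10 = 6/10 = 3/5
Position 11: relevant, P@11 = 7/11 = 7/11
Position 12: not relevant
Position 13: not relevant
Sum of P@k = 1 + 1 + 3/5 + 2/3 + 5/8 + 3/5 + 7/11 = 6769/1320
AP = 6769/1320 / 7 = 967/1320

967/1320


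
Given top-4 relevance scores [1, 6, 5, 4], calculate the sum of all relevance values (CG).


Cumulative Gain = sum of relevance scores
Position 1: rel=1, running sum=1
Position 2: rel=6, running sum=7
Position 3: rel=5, running sum=12
Position 4: rel=4, running sum=16
CG = 16

16


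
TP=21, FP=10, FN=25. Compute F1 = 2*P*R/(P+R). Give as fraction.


F1 = 2 * P * R / (P + R)
P = TP/(TP+FP) = 21/31 = 21/31
R = TP/(TP+FN) = 21/46 = 21/46
2 * P * R = 2 * 21/31 * 21/46 = 441/713
P + R = 21/31 + 21/46 = 1617/1426
F1 = 441/713 / 1617/1426 = 6/11

6/11


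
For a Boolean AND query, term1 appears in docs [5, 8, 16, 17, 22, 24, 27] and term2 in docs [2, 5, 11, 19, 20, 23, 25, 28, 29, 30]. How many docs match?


Boolean AND: find intersection of posting lists
term1 docs: [5, 8, 16, 17, 22, 24, 27]
term2 docs: [2, 5, 11, 19, 20, 23, 25, 28, 29, 30]
Intersection: [5]
|intersection| = 1

1


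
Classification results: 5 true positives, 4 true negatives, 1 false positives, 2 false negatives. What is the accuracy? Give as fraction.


Accuracy = (TP + TN) / (TP + TN + FP + FN)
TP + TN = 5 + 4 = 9
Total = 5 + 4 + 1 + 2 = 12
Accuracy = 9 / 12 = 3/4

3/4


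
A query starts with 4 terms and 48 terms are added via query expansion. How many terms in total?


Original terms: 4
Expansion terms: 48
Total = 4 + 48 = 52

52


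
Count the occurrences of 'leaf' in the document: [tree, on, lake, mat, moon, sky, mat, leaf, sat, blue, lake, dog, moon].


Document has 13 words
Scanning for 'leaf':
Found at positions: [7]
Count = 1

1


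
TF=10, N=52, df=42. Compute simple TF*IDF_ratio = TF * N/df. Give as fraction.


TF * (N/df)
= 10 * (52/42)
= 10 * 26/21
= 260/21

260/21


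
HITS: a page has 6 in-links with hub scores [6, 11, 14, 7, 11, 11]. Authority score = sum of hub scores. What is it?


Authority = sum of hub scores of in-linkers
In-link 1: hub score = 6
In-link 2: hub score = 11
In-link 3: hub score = 14
In-link 4: hub score = 7
In-link 5: hub score = 11
In-link 6: hub score = 11
Authority = 6 + 11 + 14 + 7 + 11 + 11 = 60

60


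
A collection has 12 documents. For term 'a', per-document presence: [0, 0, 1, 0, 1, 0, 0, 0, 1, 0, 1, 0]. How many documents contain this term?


Checking each document for 'a':
Doc 1: absent
Doc 2: absent
Doc 3: present
Doc 4: absent
Doc 5: present
Doc 6: absent
Doc 7: absent
Doc 8: absent
Doc 9: present
Doc 10: absent
Doc 11: present
Doc 12: absent
df = sum of presences = 0 + 0 + 1 + 0 + 1 + 0 + 0 + 0 + 1 + 0 + 1 + 0 = 4

4


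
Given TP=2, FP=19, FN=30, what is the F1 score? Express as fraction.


F1 = 2 * P * R / (P + R)
P = TP/(TP+FP) = 2/21 = 2/21
R = TP/(TP+FN) = 2/32 = 1/16
2 * P * R = 2 * 2/21 * 1/16 = 1/84
P + R = 2/21 + 1/16 = 53/336
F1 = 1/84 / 53/336 = 4/53

4/53


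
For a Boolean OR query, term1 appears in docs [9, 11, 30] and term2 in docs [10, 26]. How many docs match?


Boolean OR: find union of posting lists
term1 docs: [9, 11, 30]
term2 docs: [10, 26]
Union: [9, 10, 11, 26, 30]
|union| = 5

5


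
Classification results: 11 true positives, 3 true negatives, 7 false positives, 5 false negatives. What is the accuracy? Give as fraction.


Accuracy = (TP + TN) / (TP + TN + FP + FN)
TP + TN = 11 + 3 = 14
Total = 11 + 3 + 7 + 5 = 26
Accuracy = 14 / 26 = 7/13

7/13


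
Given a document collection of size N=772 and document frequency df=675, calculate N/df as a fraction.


IDF ratio = N / df
= 772 / 675
= 772/675

772/675


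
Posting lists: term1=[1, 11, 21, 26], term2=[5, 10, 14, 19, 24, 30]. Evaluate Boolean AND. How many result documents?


Boolean AND: find intersection of posting lists
term1 docs: [1, 11, 21, 26]
term2 docs: [5, 10, 14, 19, 24, 30]
Intersection: []
|intersection| = 0

0


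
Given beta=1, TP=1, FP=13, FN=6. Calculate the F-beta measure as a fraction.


P = TP/(TP+FP) = 1/14 = 1/14
R = TP/(TP+FN) = 1/7 = 1/7
beta^2 = 1^2 = 1
(1 + beta^2) = 2
Numerator = (1+beta^2)*P*R = 1/49
Denominator = beta^2*P + R = 1/14 + 1/7 = 3/14
F_beta = 2/21

2/21


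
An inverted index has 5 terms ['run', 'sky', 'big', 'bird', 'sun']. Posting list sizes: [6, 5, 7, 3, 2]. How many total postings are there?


Summing posting list sizes:
'run': 6 postings
'sky': 5 postings
'big': 7 postings
'bird': 3 postings
'sun': 2 postings
Total = 6 + 5 + 7 + 3 + 2 = 23

23


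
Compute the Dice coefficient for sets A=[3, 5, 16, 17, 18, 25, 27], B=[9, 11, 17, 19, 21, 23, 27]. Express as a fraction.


A intersect B = [17, 27]
|A intersect B| = 2
|A| = 7, |B| = 7
Dice = 2*2 / (7+7)
= 4 / 14 = 2/7

2/7


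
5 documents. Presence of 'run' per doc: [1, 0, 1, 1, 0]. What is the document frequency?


Checking each document for 'run':
Doc 1: present
Doc 2: absent
Doc 3: present
Doc 4: present
Doc 5: absent
df = sum of presences = 1 + 0 + 1 + 1 + 0 = 3

3


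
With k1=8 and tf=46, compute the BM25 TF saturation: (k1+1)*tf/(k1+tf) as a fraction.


BM25 TF component = (k1+1)*tf / (k1+tf)
k1 = 8, tf = 46
Numerator = (8+1)*46 = 414
Denominator = 8 + 46 = 54
= 414/54 = 23/3

23/3


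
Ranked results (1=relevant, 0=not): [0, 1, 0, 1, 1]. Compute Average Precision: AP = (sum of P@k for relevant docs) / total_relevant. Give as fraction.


Computing P@k for each relevant position:
Position 1: not relevant
Position 2: relevant, P@2 = 1/2 = 1/2
Position 3: not relevant
Position 4: relevant, P@4 = 2/4 = 1/2
Position 5: relevant, P@5 = 3/5 = 3/5
Sum of P@k = 1/2 + 1/2 + 3/5 = 8/5
AP = 8/5 / 3 = 8/15

8/15


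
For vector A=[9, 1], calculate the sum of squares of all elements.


|A|^2 = sum of squared components
A[0]^2 = 9^2 = 81
A[1]^2 = 1^2 = 1
Sum = 81 + 1 = 82

82


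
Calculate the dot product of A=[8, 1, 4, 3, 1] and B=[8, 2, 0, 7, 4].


Dot product = sum of element-wise products
A[0]*B[0] = 8*8 = 64
A[1]*B[1] = 1*2 = 2
A[2]*B[2] = 4*0 = 0
A[3]*B[3] = 3*7 = 21
A[4]*B[4] = 1*4 = 4
Sum = 64 + 2 + 0 + 21 + 4 = 91

91


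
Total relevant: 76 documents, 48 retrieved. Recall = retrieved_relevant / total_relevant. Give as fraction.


Recall = retrieved_relevant / total_relevant
= 48 / 76
= 48 / (48 + 28)
= 12/19

12/19


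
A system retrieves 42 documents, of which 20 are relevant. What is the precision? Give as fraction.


Precision = relevant_retrieved / total_retrieved
= 20 / 42
= 20 / (20 + 22)
= 10/21

10/21


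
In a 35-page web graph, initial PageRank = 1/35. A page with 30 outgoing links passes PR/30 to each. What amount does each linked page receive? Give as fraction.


Initial PR = 1/35 = 1/35
Outlinks = 30
Contribution per link = PR / outlinks
= 1/35 / 30
= 1/1050

1/1050


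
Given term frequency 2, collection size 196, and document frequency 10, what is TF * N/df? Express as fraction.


TF * (N/df)
= 2 * (196/10)
= 2 * 98/5
= 196/5

196/5


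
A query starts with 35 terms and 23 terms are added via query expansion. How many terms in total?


Original terms: 35
Expansion terms: 23
Total = 35 + 23 = 58

58


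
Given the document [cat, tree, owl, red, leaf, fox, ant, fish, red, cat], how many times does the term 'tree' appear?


Document has 10 words
Scanning for 'tree':
Found at positions: [1]
Count = 1

1


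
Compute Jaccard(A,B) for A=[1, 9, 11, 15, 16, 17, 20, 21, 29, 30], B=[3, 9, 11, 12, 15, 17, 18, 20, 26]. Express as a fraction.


A intersect B = [9, 11, 15, 17, 20]
|A intersect B| = 5
A union B = [1, 3, 9, 11, 12, 15, 16, 17, 18, 20, 21, 26, 29, 30]
|A union B| = 14
Jaccard = 5/14 = 5/14

5/14


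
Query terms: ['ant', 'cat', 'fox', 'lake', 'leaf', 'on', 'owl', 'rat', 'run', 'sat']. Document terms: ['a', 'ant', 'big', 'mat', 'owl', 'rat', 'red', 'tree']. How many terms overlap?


Query terms: ['ant', 'cat', 'fox', 'lake', 'leaf', 'on', 'owl', 'rat', 'run', 'sat']
Document terms: ['a', 'ant', 'big', 'mat', 'owl', 'rat', 'red', 'tree']
Common terms: ['ant', 'owl', 'rat']
Overlap count = 3

3


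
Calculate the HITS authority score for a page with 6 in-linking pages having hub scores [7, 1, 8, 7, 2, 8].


Authority = sum of hub scores of in-linkers
In-link 1: hub score = 7
In-link 2: hub score = 1
In-link 3: hub score = 8
In-link 4: hub score = 7
In-link 5: hub score = 2
In-link 6: hub score = 8
Authority = 7 + 1 + 8 + 7 + 2 + 8 = 33

33


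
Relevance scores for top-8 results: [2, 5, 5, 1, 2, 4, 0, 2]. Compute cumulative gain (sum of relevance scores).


Cumulative Gain = sum of relevance scores
Position 1: rel=2, running sum=2
Position 2: rel=5, running sum=7
Position 3: rel=5, running sum=12
Position 4: rel=1, running sum=13
Position 5: rel=2, running sum=15
Position 6: rel=4, running sum=19
Position 7: rel=0, running sum=19
Position 8: rel=2, running sum=21
CG = 21

21


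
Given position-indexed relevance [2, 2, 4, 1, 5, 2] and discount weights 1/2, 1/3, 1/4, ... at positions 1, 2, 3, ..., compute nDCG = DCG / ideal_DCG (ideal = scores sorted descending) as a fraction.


Position discount weights w_i = 1/(i+1) for i=1..6:
Weights = [1/2, 1/3, 1/4, 1/5, 1/6, 1/7]
Actual relevance: [2, 2, 4, 1, 5, 2]
DCG = 2/2 + 2/3 + 4/4 + 1/5 + 5/6 + 2/7 = 279/70
Ideal relevance (sorted desc): [5, 4, 2, 2, 2, 1]
Ideal DCG = 5/2 + 4/3 + 2/4 + 2/5 + 2/6 + 1/7 = 547/105
nDCG = DCG / ideal_DCG = 279/70 / 547/105 = 837/1094

837/1094


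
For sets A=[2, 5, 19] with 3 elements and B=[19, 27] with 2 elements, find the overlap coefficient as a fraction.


A intersect B = [19]
|A intersect B| = 1
min(|A|, |B|) = min(3, 2) = 2
Overlap = 1 / 2 = 1/2

1/2


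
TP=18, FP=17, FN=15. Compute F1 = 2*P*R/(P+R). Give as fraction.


F1 = 2 * P * R / (P + R)
P = TP/(TP+FP) = 18/35 = 18/35
R = TP/(TP+FN) = 18/33 = 6/11
2 * P * R = 2 * 18/35 * 6/11 = 216/385
P + R = 18/35 + 6/11 = 408/385
F1 = 216/385 / 408/385 = 9/17

9/17


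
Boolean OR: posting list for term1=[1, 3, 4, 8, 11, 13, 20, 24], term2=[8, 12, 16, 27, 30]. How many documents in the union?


Boolean OR: find union of posting lists
term1 docs: [1, 3, 4, 8, 11, 13, 20, 24]
term2 docs: [8, 12, 16, 27, 30]
Union: [1, 3, 4, 8, 11, 12, 13, 16, 20, 24, 27, 30]
|union| = 12

12


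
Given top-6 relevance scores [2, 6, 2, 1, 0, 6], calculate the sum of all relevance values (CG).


Cumulative Gain = sum of relevance scores
Position 1: rel=2, running sum=2
Position 2: rel=6, running sum=8
Position 3: rel=2, running sum=10
Position 4: rel=1, running sum=11
Position 5: rel=0, running sum=11
Position 6: rel=6, running sum=17
CG = 17

17


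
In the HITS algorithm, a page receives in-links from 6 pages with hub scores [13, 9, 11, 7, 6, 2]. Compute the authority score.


Authority = sum of hub scores of in-linkers
In-link 1: hub score = 13
In-link 2: hub score = 9
In-link 3: hub score = 11
In-link 4: hub score = 7
In-link 5: hub score = 6
In-link 6: hub score = 2
Authority = 13 + 9 + 11 + 7 + 6 + 2 = 48

48


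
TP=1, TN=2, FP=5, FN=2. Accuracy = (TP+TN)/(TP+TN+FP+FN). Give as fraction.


Accuracy = (TP + TN) / (TP + TN + FP + FN)
TP + TN = 1 + 2 = 3
Total = 1 + 2 + 5 + 2 = 10
Accuracy = 3 / 10 = 3/10

3/10


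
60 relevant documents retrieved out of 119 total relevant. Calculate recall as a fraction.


Recall = retrieved_relevant / total_relevant
= 60 / 119
= 60 / (60 + 59)
= 60/119

60/119


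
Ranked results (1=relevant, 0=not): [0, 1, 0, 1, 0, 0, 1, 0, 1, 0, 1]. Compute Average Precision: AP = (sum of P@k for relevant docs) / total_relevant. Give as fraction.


Computing P@k for each relevant position:
Position 1: not relevant
Position 2: relevant, P@2 = 1/2 = 1/2
Position 3: not relevant
Position 4: relevant, P@4 = 2/4 = 1/2
Position 5: not relevant
Position 6: not relevant
Position 7: relevant, P@7 = 3/7 = 3/7
Position 8: not relevant
Position 9: relevant, P@9 = 4/9 = 4/9
Position 10: not relevant
Position 11: relevant, P@11 = 5/11 = 5/11
Sum of P@k = 1/2 + 1/2 + 3/7 + 4/9 + 5/11 = 1613/693
AP = 1613/693 / 5 = 1613/3465

1613/3465


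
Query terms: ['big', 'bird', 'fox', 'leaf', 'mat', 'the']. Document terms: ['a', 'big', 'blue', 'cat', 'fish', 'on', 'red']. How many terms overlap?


Query terms: ['big', 'bird', 'fox', 'leaf', 'mat', 'the']
Document terms: ['a', 'big', 'blue', 'cat', 'fish', 'on', 'red']
Common terms: ['big']
Overlap count = 1

1


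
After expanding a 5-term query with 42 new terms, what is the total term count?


Original terms: 5
Expansion terms: 42
Total = 5 + 42 = 47

47


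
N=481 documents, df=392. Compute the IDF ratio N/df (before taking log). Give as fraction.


IDF ratio = N / df
= 481 / 392
= 481/392

481/392


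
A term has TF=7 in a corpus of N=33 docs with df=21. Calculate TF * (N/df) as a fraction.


TF * (N/df)
= 7 * (33/21)
= 7 * 11/7
= 11

11


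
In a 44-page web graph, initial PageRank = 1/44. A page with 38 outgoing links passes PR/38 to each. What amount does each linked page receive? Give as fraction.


Initial PR = 1/44 = 1/44
Outlinks = 38
Contribution per link = PR / outlinks
= 1/44 / 38
= 1/1672

1/1672


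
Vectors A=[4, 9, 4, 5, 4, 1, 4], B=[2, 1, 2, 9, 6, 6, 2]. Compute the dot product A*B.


Dot product = sum of element-wise products
A[0]*B[0] = 4*2 = 8
A[1]*B[1] = 9*1 = 9
A[2]*B[2] = 4*2 = 8
A[3]*B[3] = 5*9 = 45
A[4]*B[4] = 4*6 = 24
A[5]*B[5] = 1*6 = 6
A[6]*B[6] = 4*2 = 8
Sum = 8 + 9 + 8 + 45 + 24 + 6 + 8 = 108

108


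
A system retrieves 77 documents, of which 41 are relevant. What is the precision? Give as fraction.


Precision = relevant_retrieved / total_retrieved
= 41 / 77
= 41 / (41 + 36)
= 41/77

41/77


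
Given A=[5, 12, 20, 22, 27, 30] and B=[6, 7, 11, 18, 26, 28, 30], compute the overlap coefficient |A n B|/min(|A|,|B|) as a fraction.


A intersect B = [30]
|A intersect B| = 1
min(|A|, |B|) = min(6, 7) = 6
Overlap = 1 / 6 = 1/6

1/6


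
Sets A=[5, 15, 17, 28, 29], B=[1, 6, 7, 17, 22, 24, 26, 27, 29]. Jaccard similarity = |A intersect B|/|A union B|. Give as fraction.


A intersect B = [17, 29]
|A intersect B| = 2
A union B = [1, 5, 6, 7, 15, 17, 22, 24, 26, 27, 28, 29]
|A union B| = 12
Jaccard = 2/12 = 1/6

1/6


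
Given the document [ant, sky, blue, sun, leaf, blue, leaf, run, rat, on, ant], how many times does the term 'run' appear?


Document has 11 words
Scanning for 'run':
Found at positions: [7]
Count = 1

1


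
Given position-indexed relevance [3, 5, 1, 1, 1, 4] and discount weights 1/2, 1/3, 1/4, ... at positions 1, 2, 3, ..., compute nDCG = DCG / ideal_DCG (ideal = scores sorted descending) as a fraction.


Position discount weights w_i = 1/(i+1) for i=1..6:
Weights = [1/2, 1/3, 1/4, 1/5, 1/6, 1/7]
Actual relevance: [3, 5, 1, 1, 1, 4]
DCG = 3/2 + 5/3 + 1/4 + 1/5 + 1/6 + 4/7 = 1829/420
Ideal relevance (sorted desc): [5, 4, 3, 1, 1, 1]
Ideal DCG = 5/2 + 4/3 + 3/4 + 1/5 + 1/6 + 1/7 = 713/140
nDCG = DCG / ideal_DCG = 1829/420 / 713/140 = 59/69

59/69


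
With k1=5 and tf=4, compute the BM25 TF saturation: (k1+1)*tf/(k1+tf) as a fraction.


BM25 TF component = (k1+1)*tf / (k1+tf)
k1 = 5, tf = 4
Numerator = (5+1)*4 = 24
Denominator = 5 + 4 = 9
= 24/9 = 8/3

8/3


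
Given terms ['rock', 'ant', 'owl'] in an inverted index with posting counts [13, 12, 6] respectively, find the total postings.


Summing posting list sizes:
'rock': 13 postings
'ant': 12 postings
'owl': 6 postings
Total = 13 + 12 + 6 = 31

31


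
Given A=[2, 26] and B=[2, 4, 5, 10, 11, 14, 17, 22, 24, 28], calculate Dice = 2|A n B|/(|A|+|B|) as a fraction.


A intersect B = [2]
|A intersect B| = 1
|A| = 2, |B| = 10
Dice = 2*1 / (2+10)
= 2 / 12 = 1/6

1/6


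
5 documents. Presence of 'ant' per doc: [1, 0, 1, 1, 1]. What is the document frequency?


Checking each document for 'ant':
Doc 1: present
Doc 2: absent
Doc 3: present
Doc 4: present
Doc 5: present
df = sum of presences = 1 + 0 + 1 + 1 + 1 = 4

4


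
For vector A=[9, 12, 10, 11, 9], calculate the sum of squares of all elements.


|A|^2 = sum of squared components
A[0]^2 = 9^2 = 81
A[1]^2 = 12^2 = 144
A[2]^2 = 10^2 = 100
A[3]^2 = 11^2 = 121
A[4]^2 = 9^2 = 81
Sum = 81 + 144 + 100 + 121 + 81 = 527

527


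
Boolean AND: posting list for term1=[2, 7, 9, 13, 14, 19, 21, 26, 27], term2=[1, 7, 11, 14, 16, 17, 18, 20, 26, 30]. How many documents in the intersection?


Boolean AND: find intersection of posting lists
term1 docs: [2, 7, 9, 13, 14, 19, 21, 26, 27]
term2 docs: [1, 7, 11, 14, 16, 17, 18, 20, 26, 30]
Intersection: [7, 14, 26]
|intersection| = 3

3


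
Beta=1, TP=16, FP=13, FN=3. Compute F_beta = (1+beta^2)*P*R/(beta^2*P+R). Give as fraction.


P = TP/(TP+FP) = 16/29 = 16/29
R = TP/(TP+FN) = 16/19 = 16/19
beta^2 = 1^2 = 1
(1 + beta^2) = 2
Numerator = (1+beta^2)*P*R = 512/551
Denominator = beta^2*P + R = 16/29 + 16/19 = 768/551
F_beta = 2/3

2/3


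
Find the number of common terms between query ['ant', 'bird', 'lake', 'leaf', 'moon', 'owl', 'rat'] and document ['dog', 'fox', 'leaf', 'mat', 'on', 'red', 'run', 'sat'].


Query terms: ['ant', 'bird', 'lake', 'leaf', 'moon', 'owl', 'rat']
Document terms: ['dog', 'fox', 'leaf', 'mat', 'on', 'red', 'run', 'sat']
Common terms: ['leaf']
Overlap count = 1

1


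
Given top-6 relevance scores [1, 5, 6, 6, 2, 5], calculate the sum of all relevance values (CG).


Cumulative Gain = sum of relevance scores
Position 1: rel=1, running sum=1
Position 2: rel=5, running sum=6
Position 3: rel=6, running sum=12
Position 4: rel=6, running sum=18
Position 5: rel=2, running sum=20
Position 6: rel=5, running sum=25
CG = 25

25


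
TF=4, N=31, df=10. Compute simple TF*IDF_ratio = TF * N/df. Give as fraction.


TF * (N/df)
= 4 * (31/10)
= 4 * 31/10
= 62/5

62/5


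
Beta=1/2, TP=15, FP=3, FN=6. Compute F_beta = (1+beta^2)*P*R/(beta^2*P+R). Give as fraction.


P = TP/(TP+FP) = 15/18 = 5/6
R = TP/(TP+FN) = 15/21 = 5/7
beta^2 = 1/2^2 = 1/4
(1 + beta^2) = 5/4
Numerator = (1+beta^2)*P*R = 125/168
Denominator = beta^2*P + R = 5/24 + 5/7 = 155/168
F_beta = 25/31

25/31


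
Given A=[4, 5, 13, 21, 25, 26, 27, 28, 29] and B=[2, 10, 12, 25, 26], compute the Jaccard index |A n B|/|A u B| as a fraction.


A intersect B = [25, 26]
|A intersect B| = 2
A union B = [2, 4, 5, 10, 12, 13, 21, 25, 26, 27, 28, 29]
|A union B| = 12
Jaccard = 2/12 = 1/6

1/6


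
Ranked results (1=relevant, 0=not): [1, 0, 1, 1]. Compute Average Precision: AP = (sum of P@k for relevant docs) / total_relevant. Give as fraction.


Computing P@k for each relevant position:
Position 1: relevant, P@1 = 1/1 = 1
Position 2: not relevant
Position 3: relevant, P@3 = 2/3 = 2/3
Position 4: relevant, P@4 = 3/4 = 3/4
Sum of P@k = 1 + 2/3 + 3/4 = 29/12
AP = 29/12 / 3 = 29/36

29/36


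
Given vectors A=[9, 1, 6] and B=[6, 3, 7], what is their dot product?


Dot product = sum of element-wise products
A[0]*B[0] = 9*6 = 54
A[1]*B[1] = 1*3 = 3
A[2]*B[2] = 6*7 = 42
Sum = 54 + 3 + 42 = 99

99


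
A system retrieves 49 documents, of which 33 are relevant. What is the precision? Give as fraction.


Precision = relevant_retrieved / total_retrieved
= 33 / 49
= 33 / (33 + 16)
= 33/49

33/49


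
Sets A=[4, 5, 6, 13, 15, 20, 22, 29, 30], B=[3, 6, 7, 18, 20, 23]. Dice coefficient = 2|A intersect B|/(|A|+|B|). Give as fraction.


A intersect B = [6, 20]
|A intersect B| = 2
|A| = 9, |B| = 6
Dice = 2*2 / (9+6)
= 4 / 15 = 4/15

4/15


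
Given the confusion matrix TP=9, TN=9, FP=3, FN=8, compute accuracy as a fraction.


Accuracy = (TP + TN) / (TP + TN + FP + FN)
TP + TN = 9 + 9 = 18
Total = 9 + 9 + 3 + 8 = 29
Accuracy = 18 / 29 = 18/29

18/29


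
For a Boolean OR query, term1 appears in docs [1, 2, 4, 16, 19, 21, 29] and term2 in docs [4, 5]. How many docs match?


Boolean OR: find union of posting lists
term1 docs: [1, 2, 4, 16, 19, 21, 29]
term2 docs: [4, 5]
Union: [1, 2, 4, 5, 16, 19, 21, 29]
|union| = 8

8


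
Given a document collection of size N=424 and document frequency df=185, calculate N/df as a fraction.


IDF ratio = N / df
= 424 / 185
= 424/185

424/185


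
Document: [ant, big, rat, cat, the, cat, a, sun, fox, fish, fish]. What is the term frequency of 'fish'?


Document has 11 words
Scanning for 'fish':
Found at positions: [9, 10]
Count = 2

2


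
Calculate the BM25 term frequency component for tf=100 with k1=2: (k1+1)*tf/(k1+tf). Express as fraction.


BM25 TF component = (k1+1)*tf / (k1+tf)
k1 = 2, tf = 100
Numerator = (2+1)*100 = 300
Denominator = 2 + 100 = 102
= 300/102 = 50/17

50/17


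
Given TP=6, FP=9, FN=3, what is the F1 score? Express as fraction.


F1 = 2 * P * R / (P + R)
P = TP/(TP+FP) = 6/15 = 2/5
R = TP/(TP+FN) = 6/9 = 2/3
2 * P * R = 2 * 2/5 * 2/3 = 8/15
P + R = 2/5 + 2/3 = 16/15
F1 = 8/15 / 16/15 = 1/2

1/2


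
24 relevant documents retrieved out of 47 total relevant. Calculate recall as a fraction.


Recall = retrieved_relevant / total_relevant
= 24 / 47
= 24 / (24 + 23)
= 24/47

24/47


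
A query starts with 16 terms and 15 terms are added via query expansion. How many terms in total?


Original terms: 16
Expansion terms: 15
Total = 16 + 15 = 31

31


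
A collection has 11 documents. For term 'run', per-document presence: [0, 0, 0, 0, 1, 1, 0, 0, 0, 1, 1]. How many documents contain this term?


Checking each document for 'run':
Doc 1: absent
Doc 2: absent
Doc 3: absent
Doc 4: absent
Doc 5: present
Doc 6: present
Doc 7: absent
Doc 8: absent
Doc 9: absent
Doc 10: present
Doc 11: present
df = sum of presences = 0 + 0 + 0 + 0 + 1 + 1 + 0 + 0 + 0 + 1 + 1 = 4

4


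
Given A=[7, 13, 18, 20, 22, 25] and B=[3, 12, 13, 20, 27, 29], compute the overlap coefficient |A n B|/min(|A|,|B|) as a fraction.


A intersect B = [13, 20]
|A intersect B| = 2
min(|A|, |B|) = min(6, 6) = 6
Overlap = 2 / 6 = 1/3

1/3


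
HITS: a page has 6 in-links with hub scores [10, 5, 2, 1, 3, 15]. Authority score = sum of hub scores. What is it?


Authority = sum of hub scores of in-linkers
In-link 1: hub score = 10
In-link 2: hub score = 5
In-link 3: hub score = 2
In-link 4: hub score = 1
In-link 5: hub score = 3
In-link 6: hub score = 15
Authority = 10 + 5 + 2 + 1 + 3 + 15 = 36

36


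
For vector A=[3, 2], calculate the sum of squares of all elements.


|A|^2 = sum of squared components
A[0]^2 = 3^2 = 9
A[1]^2 = 2^2 = 4
Sum = 9 + 4 = 13

13


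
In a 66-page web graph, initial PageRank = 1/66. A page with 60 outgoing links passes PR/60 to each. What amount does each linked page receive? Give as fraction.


Initial PR = 1/66 = 1/66
Outlinks = 60
Contribution per link = PR / outlinks
= 1/66 / 60
= 1/3960

1/3960


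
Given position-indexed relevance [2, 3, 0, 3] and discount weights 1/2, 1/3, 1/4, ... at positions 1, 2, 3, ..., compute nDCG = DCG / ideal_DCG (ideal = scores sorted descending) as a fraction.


Position discount weights w_i = 1/(i+1) for i=1..4:
Weights = [1/2, 1/3, 1/4, 1/5]
Actual relevance: [2, 3, 0, 3]
DCG = 2/2 + 3/3 + 0/4 + 3/5 = 13/5
Ideal relevance (sorted desc): [3, 3, 2, 0]
Ideal DCG = 3/2 + 3/3 + 2/4 + 0/5 = 3
nDCG = DCG / ideal_DCG = 13/5 / 3 = 13/15

13/15


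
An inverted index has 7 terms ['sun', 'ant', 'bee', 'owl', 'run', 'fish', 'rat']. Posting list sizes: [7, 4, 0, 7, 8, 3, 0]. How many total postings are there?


Summing posting list sizes:
'sun': 7 postings
'ant': 4 postings
'bee': 0 postings
'owl': 7 postings
'run': 8 postings
'fish': 3 postings
'rat': 0 postings
Total = 7 + 4 + 0 + 7 + 8 + 3 + 0 = 29

29


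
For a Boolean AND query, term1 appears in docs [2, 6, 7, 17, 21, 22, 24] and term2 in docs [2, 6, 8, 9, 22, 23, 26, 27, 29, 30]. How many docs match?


Boolean AND: find intersection of posting lists
term1 docs: [2, 6, 7, 17, 21, 22, 24]
term2 docs: [2, 6, 8, 9, 22, 23, 26, 27, 29, 30]
Intersection: [2, 6, 22]
|intersection| = 3

3


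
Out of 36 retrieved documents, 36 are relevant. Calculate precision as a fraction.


Precision = relevant_retrieved / total_retrieved
= 36 / 36
= 36 / (36 + 0)
= 1

1


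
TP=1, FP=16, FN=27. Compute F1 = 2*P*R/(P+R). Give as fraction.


F1 = 2 * P * R / (P + R)
P = TP/(TP+FP) = 1/17 = 1/17
R = TP/(TP+FN) = 1/28 = 1/28
2 * P * R = 2 * 1/17 * 1/28 = 1/238
P + R = 1/17 + 1/28 = 45/476
F1 = 1/238 / 45/476 = 2/45

2/45


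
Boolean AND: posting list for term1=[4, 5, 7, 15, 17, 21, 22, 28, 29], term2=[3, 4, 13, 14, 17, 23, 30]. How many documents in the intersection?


Boolean AND: find intersection of posting lists
term1 docs: [4, 5, 7, 15, 17, 21, 22, 28, 29]
term2 docs: [3, 4, 13, 14, 17, 23, 30]
Intersection: [4, 17]
|intersection| = 2

2


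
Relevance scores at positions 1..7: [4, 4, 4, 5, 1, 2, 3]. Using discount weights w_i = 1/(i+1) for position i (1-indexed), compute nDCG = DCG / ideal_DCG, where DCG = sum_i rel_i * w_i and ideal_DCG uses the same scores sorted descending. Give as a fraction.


Position discount weights w_i = 1/(i+1) for i=1..7:
Weights = [1/2, 1/3, 1/4, 1/5, 1/6, 1/7, 1/8]
Actual relevance: [4, 4, 4, 5, 1, 2, 3]
DCG = 4/2 + 4/3 + 4/4 + 5/5 + 1/6 + 2/7 + 3/8 = 345/56
Ideal relevance (sorted desc): [5, 4, 4, 4, 3, 2, 1]
Ideal DCG = 5/2 + 4/3 + 4/4 + 4/5 + 3/6 + 2/7 + 1/8 = 5497/840
nDCG = DCG / ideal_DCG = 345/56 / 5497/840 = 225/239

225/239


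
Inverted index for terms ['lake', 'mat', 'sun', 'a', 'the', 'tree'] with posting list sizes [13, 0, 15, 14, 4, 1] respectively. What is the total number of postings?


Summing posting list sizes:
'lake': 13 postings
'mat': 0 postings
'sun': 15 postings
'a': 14 postings
'the': 4 postings
'tree': 1 postings
Total = 13 + 0 + 15 + 14 + 4 + 1 = 47

47


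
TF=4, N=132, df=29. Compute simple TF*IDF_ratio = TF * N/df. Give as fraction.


TF * (N/df)
= 4 * (132/29)
= 4 * 132/29
= 528/29

528/29


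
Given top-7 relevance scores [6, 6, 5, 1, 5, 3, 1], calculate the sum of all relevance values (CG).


Cumulative Gain = sum of relevance scores
Position 1: rel=6, running sum=6
Position 2: rel=6, running sum=12
Position 3: rel=5, running sum=17
Position 4: rel=1, running sum=18
Position 5: rel=5, running sum=23
Position 6: rel=3, running sum=26
Position 7: rel=1, running sum=27
CG = 27

27


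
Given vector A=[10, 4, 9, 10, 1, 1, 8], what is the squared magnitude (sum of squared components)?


|A|^2 = sum of squared components
A[0]^2 = 10^2 = 100
A[1]^2 = 4^2 = 16
A[2]^2 = 9^2 = 81
A[3]^2 = 10^2 = 100
A[4]^2 = 1^2 = 1
A[5]^2 = 1^2 = 1
A[6]^2 = 8^2 = 64
Sum = 100 + 16 + 81 + 100 + 1 + 1 + 64 = 363

363


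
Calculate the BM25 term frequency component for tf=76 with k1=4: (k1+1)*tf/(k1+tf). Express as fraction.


BM25 TF component = (k1+1)*tf / (k1+tf)
k1 = 4, tf = 76
Numerator = (4+1)*76 = 380
Denominator = 4 + 76 = 80
= 380/80 = 19/4

19/4


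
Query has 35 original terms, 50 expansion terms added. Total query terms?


Original terms: 35
Expansion terms: 50
Total = 35 + 50 = 85

85


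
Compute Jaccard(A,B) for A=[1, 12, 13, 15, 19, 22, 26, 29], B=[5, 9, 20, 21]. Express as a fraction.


A intersect B = []
|A intersect B| = 0
A union B = [1, 5, 9, 12, 13, 15, 19, 20, 21, 22, 26, 29]
|A union B| = 12
Jaccard = 0/12 = 0

0


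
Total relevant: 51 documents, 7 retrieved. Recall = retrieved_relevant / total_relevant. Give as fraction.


Recall = retrieved_relevant / total_relevant
= 7 / 51
= 7 / (7 + 44)
= 7/51

7/51


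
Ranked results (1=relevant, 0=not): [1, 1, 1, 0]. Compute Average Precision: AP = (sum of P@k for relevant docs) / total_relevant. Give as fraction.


Computing P@k for each relevant position:
Position 1: relevant, P@1 = 1/1 = 1
Position 2: relevant, P@2 = 2/2 = 1
Position 3: relevant, P@3 = 3/3 = 1
Position 4: not relevant
Sum of P@k = 1 + 1 + 1 = 3
AP = 3 / 3 = 1

1


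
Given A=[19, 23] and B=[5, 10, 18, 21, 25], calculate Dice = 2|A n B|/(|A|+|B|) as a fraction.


A intersect B = []
|A intersect B| = 0
|A| = 2, |B| = 5
Dice = 2*0 / (2+5)
= 0 / 7 = 0

0


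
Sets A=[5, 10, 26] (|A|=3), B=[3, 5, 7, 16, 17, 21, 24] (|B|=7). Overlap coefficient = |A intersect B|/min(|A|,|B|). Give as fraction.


A intersect B = [5]
|A intersect B| = 1
min(|A|, |B|) = min(3, 7) = 3
Overlap = 1 / 3 = 1/3

1/3


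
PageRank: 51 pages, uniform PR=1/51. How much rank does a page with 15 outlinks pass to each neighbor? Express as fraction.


Initial PR = 1/51 = 1/51
Outlinks = 15
Contribution per link = PR / outlinks
= 1/51 / 15
= 1/765

1/765


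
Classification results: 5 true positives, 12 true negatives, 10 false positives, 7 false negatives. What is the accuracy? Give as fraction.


Accuracy = (TP + TN) / (TP + TN + FP + FN)
TP + TN = 5 + 12 = 17
Total = 5 + 12 + 10 + 7 = 34
Accuracy = 17 / 34 = 1/2

1/2


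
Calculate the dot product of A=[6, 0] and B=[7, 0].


Dot product = sum of element-wise products
A[0]*B[0] = 6*7 = 42
A[1]*B[1] = 0*0 = 0
Sum = 42 + 0 = 42

42


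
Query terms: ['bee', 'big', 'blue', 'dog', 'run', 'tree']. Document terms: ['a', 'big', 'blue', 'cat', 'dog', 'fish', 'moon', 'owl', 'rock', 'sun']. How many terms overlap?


Query terms: ['bee', 'big', 'blue', 'dog', 'run', 'tree']
Document terms: ['a', 'big', 'blue', 'cat', 'dog', 'fish', 'moon', 'owl', 'rock', 'sun']
Common terms: ['big', 'blue', 'dog']
Overlap count = 3

3


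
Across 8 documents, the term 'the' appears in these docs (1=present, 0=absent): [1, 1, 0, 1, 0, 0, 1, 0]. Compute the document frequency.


Checking each document for 'the':
Doc 1: present
Doc 2: present
Doc 3: absent
Doc 4: present
Doc 5: absent
Doc 6: absent
Doc 7: present
Doc 8: absent
df = sum of presences = 1 + 1 + 0 + 1 + 0 + 0 + 1 + 0 = 4

4


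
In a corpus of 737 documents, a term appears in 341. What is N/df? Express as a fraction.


IDF ratio = N / df
= 737 / 341
= 67/31

67/31


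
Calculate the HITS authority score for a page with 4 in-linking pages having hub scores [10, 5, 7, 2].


Authority = sum of hub scores of in-linkers
In-link 1: hub score = 10
In-link 2: hub score = 5
In-link 3: hub score = 7
In-link 4: hub score = 2
Authority = 10 + 5 + 7 + 2 = 24

24


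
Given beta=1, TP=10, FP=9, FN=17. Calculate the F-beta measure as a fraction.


P = TP/(TP+FP) = 10/19 = 10/19
R = TP/(TP+FN) = 10/27 = 10/27
beta^2 = 1^2 = 1
(1 + beta^2) = 2
Numerator = (1+beta^2)*P*R = 200/513
Denominator = beta^2*P + R = 10/19 + 10/27 = 460/513
F_beta = 10/23

10/23


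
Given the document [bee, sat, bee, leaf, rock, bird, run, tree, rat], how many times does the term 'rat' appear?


Document has 9 words
Scanning for 'rat':
Found at positions: [8]
Count = 1

1


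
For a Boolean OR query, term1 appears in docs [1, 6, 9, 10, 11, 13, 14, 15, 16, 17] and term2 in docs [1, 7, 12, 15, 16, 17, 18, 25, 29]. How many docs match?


Boolean OR: find union of posting lists
term1 docs: [1, 6, 9, 10, 11, 13, 14, 15, 16, 17]
term2 docs: [1, 7, 12, 15, 16, 17, 18, 25, 29]
Union: [1, 6, 7, 9, 10, 11, 12, 13, 14, 15, 16, 17, 18, 25, 29]
|union| = 15

15


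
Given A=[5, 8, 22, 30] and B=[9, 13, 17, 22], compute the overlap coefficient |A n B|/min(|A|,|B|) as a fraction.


A intersect B = [22]
|A intersect B| = 1
min(|A|, |B|) = min(4, 4) = 4
Overlap = 1 / 4 = 1/4

1/4


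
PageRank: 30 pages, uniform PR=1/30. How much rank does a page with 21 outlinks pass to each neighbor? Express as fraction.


Initial PR = 1/30 = 1/30
Outlinks = 21
Contribution per link = PR / outlinks
= 1/30 / 21
= 1/630

1/630


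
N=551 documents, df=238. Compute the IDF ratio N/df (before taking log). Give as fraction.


IDF ratio = N / df
= 551 / 238
= 551/238

551/238


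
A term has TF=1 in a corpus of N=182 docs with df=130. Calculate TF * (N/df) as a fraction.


TF * (N/df)
= 1 * (182/130)
= 1 * 7/5
= 7/5

7/5


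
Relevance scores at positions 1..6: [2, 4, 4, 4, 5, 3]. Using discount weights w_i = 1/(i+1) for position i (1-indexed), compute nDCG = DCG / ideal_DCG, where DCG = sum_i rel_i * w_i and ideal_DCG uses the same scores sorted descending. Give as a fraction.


Position discount weights w_i = 1/(i+1) for i=1..6:
Weights = [1/2, 1/3, 1/4, 1/5, 1/6, 1/7]
Actual relevance: [2, 4, 4, 4, 5, 3]
DCG = 2/2 + 4/3 + 4/4 + 4/5 + 5/6 + 3/7 = 1133/210
Ideal relevance (sorted desc): [5, 4, 4, 4, 3, 2]
Ideal DCG = 5/2 + 4/3 + 4/4 + 4/5 + 3/6 + 2/7 = 674/105
nDCG = DCG / ideal_DCG = 1133/210 / 674/105 = 1133/1348

1133/1348


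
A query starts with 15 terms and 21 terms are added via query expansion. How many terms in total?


Original terms: 15
Expansion terms: 21
Total = 15 + 21 = 36

36


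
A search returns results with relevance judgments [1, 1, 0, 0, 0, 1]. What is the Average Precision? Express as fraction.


Computing P@k for each relevant position:
Position 1: relevant, P@1 = 1/1 = 1
Position 2: relevant, P@2 = 2/2 = 1
Position 3: not relevant
Position 4: not relevant
Position 5: not relevant
Position 6: relevant, P@6 = 3/6 = 1/2
Sum of P@k = 1 + 1 + 1/2 = 5/2
AP = 5/2 / 3 = 5/6

5/6


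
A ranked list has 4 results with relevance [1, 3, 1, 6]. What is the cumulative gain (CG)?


Cumulative Gain = sum of relevance scores
Position 1: rel=1, running sum=1
Position 2: rel=3, running sum=4
Position 3: rel=1, running sum=5
Position 4: rel=6, running sum=11
CG = 11

11


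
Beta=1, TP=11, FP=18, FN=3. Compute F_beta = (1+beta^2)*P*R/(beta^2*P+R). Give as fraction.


P = TP/(TP+FP) = 11/29 = 11/29
R = TP/(TP+FN) = 11/14 = 11/14
beta^2 = 1^2 = 1
(1 + beta^2) = 2
Numerator = (1+beta^2)*P*R = 121/203
Denominator = beta^2*P + R = 11/29 + 11/14 = 473/406
F_beta = 22/43

22/43


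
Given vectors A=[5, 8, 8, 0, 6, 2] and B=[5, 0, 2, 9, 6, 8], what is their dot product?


Dot product = sum of element-wise products
A[0]*B[0] = 5*5 = 25
A[1]*B[1] = 8*0 = 0
A[2]*B[2] = 8*2 = 16
A[3]*B[3] = 0*9 = 0
A[4]*B[4] = 6*6 = 36
A[5]*B[5] = 2*8 = 16
Sum = 25 + 0 + 16 + 0 + 36 + 16 = 93

93
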